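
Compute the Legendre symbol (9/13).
(9/13) = 9^{6} mod 13 = 1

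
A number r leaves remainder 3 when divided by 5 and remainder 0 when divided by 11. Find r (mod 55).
M = 5 × 11 = 55. M₁ = 11, y₁ ≡ 1 (mod 5). M₂ = 5, y₂ ≡ 9 (mod 11). r = 3×11×1 + 0×5×9 ≡ 33 (mod 55)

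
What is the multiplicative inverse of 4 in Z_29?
Since 29 is prime, by Fermat 4^(-1) ≡ 4^{27} ≡ 22 mod 29. Verify: 4 × 22 = 88 ≡ 1 mod 29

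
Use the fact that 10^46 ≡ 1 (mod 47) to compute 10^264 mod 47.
By Fermat: 10^{46} ≡ 1 (mod 47). 264 ≡ 34 (mod 46). So 10^{264} ≡ 10^{34} ≡ 25 (mod 47)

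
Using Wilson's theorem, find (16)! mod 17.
By Wilson's theorem, (16)! ≡ -1 ≡ 16 mod 17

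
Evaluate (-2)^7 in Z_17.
By repeated squaring (mod 17): (-2)^{1}≡15, (-2)^{2}≡4, (-2)^{4}≡16. Then (-2)^{7} = (-2)^{4+2+1} ≡ 16 × 4 × 15 ≡ 8 (mod 17)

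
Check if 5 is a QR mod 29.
By Euler's criterion: 5^{14} ≡ 1 (mod 29). Since this equals 1, 5 is a QR.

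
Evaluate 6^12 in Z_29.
By repeated squaring (mod 29): 6^{1}≡6, 6^{2}≡7, 6^{4}≡20, 6^{8}≡23. Then 6^{12} = 6^{8+4} ≡ 23 × 20 ≡ 25 (mod 29)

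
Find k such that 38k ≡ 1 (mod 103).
Since 103 is prime, by Fermat 38^(-1) ≡ 38^{101} ≡ 19 (mod 103). Verify: 38 × 19 = 722 ≡ 1 (mod 103)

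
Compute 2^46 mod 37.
Using Fermat: 2^{36} ≡ 1 (mod 37). 46 ≡ 10 (mod 36). So 2^{46} ≡ 2^{10} ≡ 25 (mod 37)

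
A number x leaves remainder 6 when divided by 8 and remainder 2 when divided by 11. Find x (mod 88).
M = 8 × 11 = 88. M₁ = 11, y₁ ≡ 3 (mod 8). M₂ = 8, y₂ ≡ 7 (mod 11). x = 6×11×3 + 2×8×7 ≡ 46 (mod 88)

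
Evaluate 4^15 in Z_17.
By repeated squaring (mod 17): 4^{1}≡4, 4^{2}≡16, 4^{4}≡1, 4^{8}≡1. Then 4^{15} = 4^{8+4+2+1} ≡ 1 × 1 × 16 × 4 ≡ 13 (mod 17)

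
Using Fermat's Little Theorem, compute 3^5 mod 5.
By Fermat: 3^{4} ≡ 1 mod 5. So 3^{5} = 3^{4} · 3^{1} ≡ 3^{1} ≡ 3 mod 5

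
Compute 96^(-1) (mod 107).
Since 107 is prime, by Fermat 96^(-1) ≡ 96^{105} ≡ 68 (mod 107). Verify: 96 × 68 = 6528 ≡ 1 (mod 107)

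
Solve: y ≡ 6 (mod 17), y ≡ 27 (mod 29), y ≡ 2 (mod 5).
M = 17 × 29 × 5 = 2465. M₁ = 145, y₁ ≡ 2 (mod 17). M₂ = 85, y₂ ≡ 14 (mod 29). M₃ = 493, y₃ ≡ 2 (mod 5). y = 6×145×2 + 27×85×14 + 2×493×2 ≡ 1332 (mod 2465)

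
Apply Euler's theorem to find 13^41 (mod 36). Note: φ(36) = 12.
By Euler: 13^{12} ≡ 1 (mod 36) since gcd(13, 36) = 1. 41 = 3×12 + 5. So 13^{41} ≡ 13^{5} ≡ 25 (mod 36)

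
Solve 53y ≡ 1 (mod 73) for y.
Since 73 is prime, by Fermat 53^(-1) ≡ 53^{71} ≡ 62 (mod 73). Verify: 53 × 62 = 3286 ≡ 1 (mod 73)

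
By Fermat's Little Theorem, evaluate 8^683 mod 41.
By Fermat: 8^{40} ≡ 1 (mod 41). 683 ≡ 3 (mod 40). So 8^{683} ≡ 8^{3} ≡ 20 (mod 41)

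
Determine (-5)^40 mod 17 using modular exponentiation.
Using Fermat: (-5)^{16} ≡ 1 mod 17. 40 ≡ 8 mod 16. So (-5)^{40} ≡ (-5)^{8} ≡ 16 mod 17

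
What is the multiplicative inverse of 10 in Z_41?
Since 41 is prime, by Fermat 10^(-1) ≡ 10^{39} ≡ 37 (mod 41). Verify: 10 × 37 = 370 ≡ 1 (mod 41)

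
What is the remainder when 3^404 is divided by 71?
Using Fermat: 3^{70} ≡ 1 mod 71. 404 ≡ 54 mod 70. So 3^{404} ≡ 3^{54} ≡ 58 mod 71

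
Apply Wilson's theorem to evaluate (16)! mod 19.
(18)! = (16)! × (17) × (18) ≡ -1 mod 19. So (16)! ≡ -1 × [(18)(17)]^(-1) ≡ 9 mod 19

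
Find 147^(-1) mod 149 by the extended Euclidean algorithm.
Extended GCD: 147(74) + 149(-73) = 1. So 147^(-1) ≡ 74 mod 149. Verify: 147 × 74 = 10878 ≡ 1 mod 149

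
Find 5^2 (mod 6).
5^{2} = 25 ≡ 1 (mod 6)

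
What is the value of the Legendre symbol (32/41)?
(32/41) = 32^{20} mod 41 = 1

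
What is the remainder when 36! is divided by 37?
By Wilson's theorem, (36)! ≡ -1 ≡ 36 mod 37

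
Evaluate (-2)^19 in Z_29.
By repeated squaring (mod 29): (-2)^{1}≡27, (-2)^{2}≡4, (-2)^{4}≡16, (-2)^{8}≡24, (-2)^{16}≡25. Then (-2)^{19} = (-2)^{16+2+1} ≡ 25 × 4 × 27 ≡ 3 (mod 29)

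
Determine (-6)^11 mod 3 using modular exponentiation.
By repeated squaring (mod 3): (-6)^{1}≡0, (-6)^{2}≡0, (-6)^{4}≡0, (-6)^{8}≡0. Then (-6)^{11} = (-6)^{8+2+1} ≡ 0 × 0 × 0 ≡ 0 (mod 3)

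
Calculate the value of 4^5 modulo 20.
By repeated squaring mod 20: 4^{1}≡4, 4^{2}≡16, 4^{4}≡16. Then 4^{5} = 4^{4+1} ≡ 16 × 4 ≡ 4 mod 20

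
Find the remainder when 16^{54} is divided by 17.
By Fermat: 16^{16} ≡ 1 mod 17. 54 = 3×16 + 6. So 16^{54} ≡ 16^{6} ≡ 1 mod 17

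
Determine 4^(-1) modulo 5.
Since 5 is prime, by Fermat 4^(-1) ≡ 4^{3} ≡ 4 (mod 5). Verify: 4 × 4 = 16 ≡ 1 (mod 5)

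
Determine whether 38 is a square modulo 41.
By Euler's criterion: 38^{20} ≡ 40 (mod 41). Since this equals -1 (≡ 40), 38 is not a QR.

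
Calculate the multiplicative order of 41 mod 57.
Powers of 41 mod 57: 41^1≡41, 41^2≡28, 41^3≡8, 41^4≡43, 41^5≡53, 41^6≡7, 41^7≡2, 41^8≡25, 41^9≡56, 41^10≡16, 41^11≡29, 41^12≡49, 41^13≡14, 41^14≡4, 41^15≡50, 41^16≡55, 41^17≡32, 41^18≡1. ord_57(41) = 18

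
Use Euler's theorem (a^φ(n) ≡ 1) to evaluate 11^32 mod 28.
By Euler: 11^{12} ≡ 1 mod 28 since gcd(11, 28) = 1. 32 = 2×12 + 8. So 11^{32} ≡ 11^{8} ≡ 9 mod 28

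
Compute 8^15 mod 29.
By repeated squaring (mod 29): 8^{1}≡8, 8^{2}≡6, 8^{4}≡7, 8^{8}≡20. Then 8^{15} = 8^{8+4+2+1} ≡ 20 × 7 × 6 × 8 ≡ 21 (mod 29)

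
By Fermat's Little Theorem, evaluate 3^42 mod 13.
By Fermat: 3^{12} ≡ 1 (mod 13). 42 = 3×12 + 6. So 3^{42} ≡ 3^{6} ≡ 1 (mod 13)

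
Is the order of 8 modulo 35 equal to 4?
Powers of 8 mod 35: 8^1≡8, 8^2≡29, 8^3≡22, 8^4≡1. First k with 8^k≡1 is k=4. Yes, ord_35(8) = 4.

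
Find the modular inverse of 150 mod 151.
Since 151 is prime, by Fermat 150^(-1) ≡ 150^{149} ≡ 150 mod 151. Verify: 150 × 150 = 22500 ≡ 1 mod 151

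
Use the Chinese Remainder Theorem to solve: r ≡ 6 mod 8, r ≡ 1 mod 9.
M = 8 × 9 = 72. M₁ = 9, y₁ ≡ 1 mod 8. M₂ = 8, y₂ ≡ 8 mod 9. r = 6×9×1 + 1×8×8 ≡ 46 mod 72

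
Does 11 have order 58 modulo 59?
ord_59(11) divides 58. For each prime q|58: 11^{29}≡58, 11^{2}≡3, none ≡ 1. So 11 has order 58 and is a primitive root mod 59.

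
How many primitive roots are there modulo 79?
A prime p has φ(p-1) primitive roots; here φ(78) = 24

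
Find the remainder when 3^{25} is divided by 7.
By Fermat: 3^{6} ≡ 1 (mod 7). 25 = 4×6 + 1. So 3^{25} ≡ 3^{1} ≡ 3 (mod 7)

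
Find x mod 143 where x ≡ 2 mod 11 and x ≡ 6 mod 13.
M = 11 × 13 = 143. M₁ = 13, y₁ ≡ 6 mod 11. M₂ = 11, y₂ ≡ 6 mod 13. x = 2×13×6 + 6×11×6 ≡ 123 mod 143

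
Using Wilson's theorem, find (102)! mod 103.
By Wilson's theorem, (102)! ≡ -1 ≡ 102 (mod 103)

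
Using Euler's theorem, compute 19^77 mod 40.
By Euler: 19^{16} ≡ 1 mod 40 since gcd(19, 40) = 1. 77 = 4×16 + 13. So 19^{77} ≡ 19^{13} ≡ 19 mod 40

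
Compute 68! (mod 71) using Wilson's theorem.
(70)! = (68)! × (69) × (70) ≡ -1 (mod 71). So (68)! ≡ -1 × [(70)(69)]^(-1) ≡ 35 (mod 71)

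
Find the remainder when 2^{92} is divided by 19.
By Fermat: 2^{18} ≡ 1 mod 19. 92 = 5×18 + 2. So 2^{92} ≡ 2^{2} ≡ 4 mod 19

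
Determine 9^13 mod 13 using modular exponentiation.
Using Fermat: 9^{12} ≡ 1 (mod 13). 13 ≡ 1 (mod 12). So 9^{13} ≡ 9^{1} ≡ 9 (mod 13)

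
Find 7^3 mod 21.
7^{3} = 343 ≡ 7 mod 21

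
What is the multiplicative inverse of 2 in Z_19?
Since 19 is prime, by Fermat 2^(-1) ≡ 2^{17} ≡ 10 (mod 19). Verify: 2 × 10 = 20 ≡ 1 (mod 19)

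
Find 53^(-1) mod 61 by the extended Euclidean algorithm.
Extended GCD: 53(-23) + 61(20) = 1. So 53^(-1) ≡ -23 ≡ 38 mod 61. Verify: 53 × 38 = 2014 ≡ 1 mod 61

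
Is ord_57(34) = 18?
Powers of 34 mod 57: 34^1≡34, 34^2≡16, 34^3≡31, 34^4≡28, 34^5≡40, 34^6≡49, 34^7≡13, 34^8≡43, 34^9≡37, 34^10≡4, 34^11≡22, 34^12≡7, 34^13≡10, 34^14≡55, 34^15≡46, 34^16≡25, 34^17≡52, 34^18≡1. First k with 34^k≡1 is k=18. Yes, ord_57(34) = 18.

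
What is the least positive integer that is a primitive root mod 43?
g = 3. Powers: [3, 9, 27, 38, 28, 41, 37, 25, 32, 10, ...] generates all 42 non-zero residues.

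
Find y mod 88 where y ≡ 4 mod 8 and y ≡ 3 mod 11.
M = 8 × 11 = 88. M₁ = 11, y₁ ≡ 3 mod 8. M₂ = 8, y₂ ≡ 7 mod 11. y = 4×11×3 + 3×8×7 ≡ 36 mod 88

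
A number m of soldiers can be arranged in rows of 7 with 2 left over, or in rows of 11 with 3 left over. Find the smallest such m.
M = 7 × 11 = 77. M₁ = 11, y₁ ≡ 2 (mod 7). M₂ = 7, y₂ ≡ 8 (mod 11). m = 2×11×2 + 3×7×8 ≡ 58 (mod 77)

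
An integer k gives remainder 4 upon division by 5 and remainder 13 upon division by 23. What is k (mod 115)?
M = 5 × 23 = 115. M₁ = 23, y₁ ≡ 2 (mod 5). M₂ = 5, y₂ ≡ 14 (mod 23). k = 4×23×2 + 13×5×14 ≡ 59 (mod 115)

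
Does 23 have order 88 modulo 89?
ord_89(23) divides 88. For each prime q|88: 23^{44}≡88, 23^{8}≡2, none ≡ 1. So 23 has order 88 and is a primitive root mod 89.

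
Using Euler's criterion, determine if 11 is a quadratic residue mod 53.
By Euler's criterion: 11^{26} ≡ 1 (mod 53). Since this equals 1, 11 is a QR.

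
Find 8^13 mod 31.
By repeated squaring mod 31: 8^{1}≡8, 8^{2}≡2, 8^{4}≡4, 8^{8}≡16. Then 8^{13} = 8^{8+4+1} ≡ 16 × 4 × 8 ≡ 16 mod 31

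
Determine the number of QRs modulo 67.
The squaring map on Z_67* is 2-to-1, so there are (66)/2 = 33 QRs.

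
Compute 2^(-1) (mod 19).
Since 19 is prime, by Fermat 2^(-1) ≡ 2^{17} ≡ 10 (mod 19). Verify: 2 × 10 = 20 ≡ 1 (mod 19)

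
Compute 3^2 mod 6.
3^{2} = 9 ≡ 3 mod 6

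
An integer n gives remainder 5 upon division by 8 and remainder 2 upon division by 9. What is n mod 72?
M = 8 × 9 = 72. M₁ = 9, y₁ ≡ 1 mod 8. M₂ = 8, y₂ ≡ 8 mod 9. n = 5×9×1 + 2×8×8 ≡ 29 mod 72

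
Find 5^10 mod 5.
By repeated squaring mod 5: 5^{1}≡0, 5^{2}≡0, 5^{4}≡0, 5^{8}≡0. Then 5^{10} = 5^{8+2} ≡ 0 × 0 ≡ 0 mod 5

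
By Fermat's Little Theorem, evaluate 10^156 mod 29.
By Fermat: 10^{28} ≡ 1 (mod 29). 156 = 5×28 + 16. So 10^{156} ≡ 10^{16} ≡ 16 (mod 29)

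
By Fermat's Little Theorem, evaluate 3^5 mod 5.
By Fermat: 3^{4} ≡ 1 (mod 5). So 3^{5} = 3^{4} · 3^{1} ≡ 3^{1} ≡ 3 (mod 5)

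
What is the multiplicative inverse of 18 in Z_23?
Since 23 is prime, by Fermat 18^(-1) ≡ 18^{21} ≡ 9 mod 23. Verify: 18 × 9 = 162 ≡ 1 mod 23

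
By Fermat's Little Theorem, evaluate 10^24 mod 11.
By Fermat: 10^{10} ≡ 1 (mod 11). 24 = 2×10 + 4. So 10^{24} ≡ 10^{4} ≡ 1 (mod 11)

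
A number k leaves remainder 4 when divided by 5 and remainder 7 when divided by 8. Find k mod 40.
M = 5 × 8 = 40. M₁ = 8, y₁ ≡ 2 mod 5. M₂ = 5, y₂ ≡ 5 mod 8. k = 4×8×2 + 7×5×5 ≡ 39 mod 40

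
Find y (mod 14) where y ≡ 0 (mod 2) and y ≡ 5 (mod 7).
M = 2 × 7 = 14. M₁ = 7, y₁ ≡ 1 (mod 2). M₂ = 2, y₂ ≡ 4 (mod 7). y = 0×7×1 + 5×2×4 ≡ 12 (mod 14)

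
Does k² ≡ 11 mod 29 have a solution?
By Euler's criterion: 11^{14} ≡ 28 mod 29. Since this equals -1 (≡ 28), 11 is not a QR.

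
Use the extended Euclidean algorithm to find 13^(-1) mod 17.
Extended GCD: 13(4) + 17(-3) = 1. So 13^(-1) ≡ 4 (mod 17). Verify: 13 × 4 = 52 ≡ 1 (mod 17)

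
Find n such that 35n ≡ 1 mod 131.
Since 131 is prime, by Fermat 35^(-1) ≡ 35^{129} ≡ 15 mod 131. Verify: 35 × 15 = 525 ≡ 1 mod 131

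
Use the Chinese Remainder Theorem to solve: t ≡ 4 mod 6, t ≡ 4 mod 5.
M = 6 × 5 = 30. M₁ = 5, y₁ ≡ 5 mod 6. M₂ = 6, y₂ ≡ 1 mod 5. t = 4×5×5 + 4×6×1 ≡ 4 mod 30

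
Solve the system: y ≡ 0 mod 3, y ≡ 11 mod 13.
M = 3 × 13 = 39. M₁ = 13, y₁ ≡ 1 mod 3. M₂ = 3, y₂ ≡ 9 mod 13. y = 0×13×1 + 11×3×9 ≡ 24 mod 39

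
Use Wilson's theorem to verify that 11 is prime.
(10)! mod 11 = 10. Since this equals -1 mod 11, Wilson confirms 11 is prime.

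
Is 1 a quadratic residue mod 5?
By Euler's criterion: 1^{2} ≡ 1 mod 5. Since this equals 1, 1 is a QR.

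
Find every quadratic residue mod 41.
QRs mod 41: {1, 2, 4, 5, 8, 9, 10, 16, 18, 20, 21, 23, 25, 31, 32, 33, 36, 37, 39, 40}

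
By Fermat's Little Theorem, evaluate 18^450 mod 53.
By Fermat: 18^{52} ≡ 1 mod 53. 450 ≡ 34 mod 52. So 18^{450} ≡ 18^{34} ≡ 29 mod 53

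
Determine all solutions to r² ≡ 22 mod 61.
The square roots of 22 mod 61 are 12 and 49. Verify: 12² = 144 ≡ 22 mod 61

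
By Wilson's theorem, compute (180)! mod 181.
By Wilson's theorem, (180)! ≡ -1 ≡ 180 mod 181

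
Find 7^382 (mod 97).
Using Fermat: 7^{96} ≡ 1 (mod 97). 382 ≡ 94 (mod 96). So 7^{382} ≡ 7^{94} ≡ 2 (mod 97)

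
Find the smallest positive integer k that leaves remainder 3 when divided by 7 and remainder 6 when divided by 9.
M = 7 × 9 = 63. M₁ = 9, y₁ ≡ 4 mod 7. M₂ = 7, y₂ ≡ 4 mod 9. k = 3×9×4 + 6×7×4 ≡ 24 mod 63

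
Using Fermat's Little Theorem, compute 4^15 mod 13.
By Fermat: 4^{12} ≡ 1 (mod 13). So 4^{15} = 4^{12} · 4^{3} ≡ 4^{3} ≡ 12 (mod 13)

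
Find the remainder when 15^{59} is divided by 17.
By Fermat: 15^{16} ≡ 1 mod 17. 59 = 3×16 + 11. So 15^{59} ≡ 15^{11} ≡ 9 mod 17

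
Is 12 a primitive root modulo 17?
ord_17(12) divides 16. For each prime q|16: 12^{8}≡16, none ≡ 1. So 12 has order 16 and is a primitive root mod 17.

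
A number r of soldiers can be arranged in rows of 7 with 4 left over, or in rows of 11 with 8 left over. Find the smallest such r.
M = 7 × 11 = 77. M₁ = 11, y₁ ≡ 2 (mod 7). M₂ = 7, y₂ ≡ 8 (mod 11). r = 4×11×2 + 8×7×8 ≡ 74 (mod 77)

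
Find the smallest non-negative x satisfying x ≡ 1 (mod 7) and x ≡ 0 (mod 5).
M = 7 × 5 = 35. M₁ = 5, y₁ ≡ 3 (mod 7). M₂ = 7, y₂ ≡ 3 (mod 5). x = 1×5×3 + 0×7×3 ≡ 15 (mod 35)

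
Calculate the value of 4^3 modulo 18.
4^{3} = 64 ≡ 10 (mod 18)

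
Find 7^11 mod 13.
By repeated squaring mod 13: 7^{1}≡7, 7^{2}≡10, 7^{4}≡9, 7^{8}≡3. Then 7^{11} = 7^{8+2+1} ≡ 3 × 10 × 7 ≡ 2 mod 13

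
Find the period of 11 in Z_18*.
Powers of 11 mod 18: 11^1≡11, 11^2≡13, 11^3≡17, 11^4≡7, 11^5≡5, 11^6≡1. Order = 6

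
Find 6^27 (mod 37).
By repeated squaring (mod 37): 6^{1}≡6, 6^{2}≡36, 6^{4}≡1, 6^{8}≡1, 6^{16}≡1. Then 6^{27} = 6^{16+8+2+1} ≡ 1 × 1 × 36 × 6 ≡ 31 (mod 37)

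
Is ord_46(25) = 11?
Powers of 25 mod 46: 25^1≡25, 25^2≡27, 25^3≡31, 25^4≡39, 25^5≡9, 25^6≡41, 25^7≡13, 25^8≡3, 25^9≡29, 25^10≡35, 25^11≡1. First k with 25^k≡1 is k=11. Yes, ord_46(25) = 11.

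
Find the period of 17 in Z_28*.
Powers of 17 mod 28: 17^1≡17, 17^2≡9, 17^3≡13, 17^4≡25, 17^5≡5, 17^6≡1. ord_28(17) = 6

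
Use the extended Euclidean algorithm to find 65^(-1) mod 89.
Extended GCD: 65(-26) + 89(19) = 1. So 65^(-1) ≡ -26 ≡ 63 mod 89. Verify: 65 × 63 = 4095 ≡ 1 mod 89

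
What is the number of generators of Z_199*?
A prime p has φ(p-1) primitive roots; here φ(198) = 60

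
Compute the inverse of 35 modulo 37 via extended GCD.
Extended GCD: 35(18) + 37(-17) = 1. So 35^(-1) ≡ 18 mod 37. Verify: 35 × 18 = 630 ≡ 1 mod 37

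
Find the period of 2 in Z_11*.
Powers of 2 mod 11: 2^1≡2, 2^2≡4, 2^3≡8, 2^4≡5, 2^5≡10, 2^6≡9, 2^7≡7, 2^8≡3, 2^9≡6, 2^10≡1. So the order of 2 is 10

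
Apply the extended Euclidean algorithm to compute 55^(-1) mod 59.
Extended GCD: 55(-15) + 59(14) = 1. So 55^(-1) ≡ -15 ≡ 44 mod 59. Verify: 55 × 44 = 2420 ≡ 1 mod 59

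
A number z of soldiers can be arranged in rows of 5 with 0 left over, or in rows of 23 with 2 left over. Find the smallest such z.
M = 5 × 23 = 115. M₁ = 23, y₁ ≡ 2 (mod 5). M₂ = 5, y₂ ≡ 14 (mod 23). z = 0×23×2 + 2×5×14 ≡ 25 (mod 115)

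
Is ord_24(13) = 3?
Powers of 13 mod 24: 13^1≡13, 13^2≡1. Already 13^2≡1, so the order is 2 < 3. No, the actual order is 2.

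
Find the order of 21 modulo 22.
Powers of 21 mod 22: 21^1≡21, 21^2≡1. So the order of 21 is 2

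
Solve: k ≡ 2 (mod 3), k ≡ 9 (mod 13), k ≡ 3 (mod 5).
M = 3 × 13 × 5 = 195. M₁ = 65, y₁ ≡ 2 (mod 3). M₂ = 15, y₂ ≡ 7 (mod 13). M₃ = 39, y₃ ≡ 4 (mod 5). k = 2×65×2 + 9×15×7 + 3×39×4 ≡ 113 (mod 195)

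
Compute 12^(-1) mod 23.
Since 23 is prime, by Fermat 12^(-1) ≡ 12^{21} ≡ 2 mod 23. Verify: 12 × 2 = 24 ≡ 1 mod 23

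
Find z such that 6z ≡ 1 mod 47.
Since 47 is prime, by Fermat 6^(-1) ≡ 6^{45} ≡ 8 mod 47. Verify: 6 × 8 = 48 ≡ 1 mod 47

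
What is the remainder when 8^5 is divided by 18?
By repeated squaring mod 18: 8^{1}≡8, 8^{2}≡10, 8^{4}≡10. Then 8^{5} = 8^{4+1} ≡ 10 × 8 ≡ 8 mod 18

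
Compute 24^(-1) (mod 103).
Since 103 is prime, by Fermat 24^(-1) ≡ 24^{101} ≡ 73 (mod 103). Verify: 24 × 73 = 1752 ≡ 1 (mod 103)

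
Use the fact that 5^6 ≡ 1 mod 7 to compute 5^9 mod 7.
By Fermat: 5^{6} ≡ 1 mod 7. So 5^{9} = 5^{6} · 5^{3} ≡ 5^{3} ≡ 6 mod 7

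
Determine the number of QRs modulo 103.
The squaring map on Z_103* is 2-to-1, so there are (102)/2 = 51 QRs.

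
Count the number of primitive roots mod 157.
Number of primitive roots mod 157 = φ(p-1) = φ(156) = 48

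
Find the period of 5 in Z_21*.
Powers of 5 mod 21: 5^1≡5, 5^2≡4, 5^3≡20, 5^4≡16, 5^5≡17, 5^6≡1. ord_21(5) = 6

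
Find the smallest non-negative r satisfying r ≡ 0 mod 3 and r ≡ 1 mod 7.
M = 3 × 7 = 21. M₁ = 7, y₁ ≡ 1 mod 3. M₂ = 3, y₂ ≡ 5 mod 7. r = 0×7×1 + 1×3×5 ≡ 15 mod 21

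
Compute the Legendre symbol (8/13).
(8/13) = 8^{6} mod 13 = -1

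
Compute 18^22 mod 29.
By repeated squaring (mod 29): 18^{1}≡18, 18^{2}≡5, 18^{4}≡25, 18^{8}≡16, 18^{16}≡24. Then 18^{22} = 18^{16+4+2} ≡ 24 × 25 × 5 ≡ 13 (mod 29)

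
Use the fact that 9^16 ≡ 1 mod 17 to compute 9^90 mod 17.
By Fermat: 9^{16} ≡ 1 mod 17. 90 = 5×16 + 10. So 9^{90} ≡ 9^{10} ≡ 13 mod 17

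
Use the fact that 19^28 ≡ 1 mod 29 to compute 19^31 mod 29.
By Fermat: 19^{28} ≡ 1 mod 29. So 19^{31} = 19^{28} · 19^{3} ≡ 19^{3} ≡ 15 mod 29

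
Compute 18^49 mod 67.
By repeated squaring mod 67: 18^{1}≡18, 18^{2}≡56, 18^{4}≡54, 18^{8}≡35, 18^{16}≡19, 18^{32}≡26. Then 18^{49} = 18^{32+16+1} ≡ 26 × 19 × 18 ≡ 48 mod 67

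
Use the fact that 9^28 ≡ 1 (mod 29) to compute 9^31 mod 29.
By Fermat: 9^{28} ≡ 1 (mod 29). So 9^{31} = 9^{28} · 9^{3} ≡ 9^{3} ≡ 4 (mod 29)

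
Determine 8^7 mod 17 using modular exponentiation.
By repeated squaring mod 17: 8^{1}≡8, 8^{2}≡13, 8^{4}≡16. Then 8^{7} = 8^{4+2+1} ≡ 16 × 13 × 8 ≡ 15 mod 17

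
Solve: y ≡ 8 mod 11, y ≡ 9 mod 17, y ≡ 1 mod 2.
M = 11 × 17 × 2 = 374. M₁ = 34, y₁ ≡ 1 mod 11. M₂ = 22, y₂ ≡ 7 mod 17. M₃ = 187, y₃ ≡ 1 mod 2. y = 8×34×1 + 9×22×7 + 1×187×1 ≡ 349 mod 374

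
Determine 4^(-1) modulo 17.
Since 17 is prime, by Fermat 4^(-1) ≡ 4^{15} ≡ 13 mod 17. Verify: 4 × 13 = 52 ≡ 1 mod 17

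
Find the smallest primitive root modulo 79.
g = 3. Powers: [3, 9, 27, 2, 6, 18, ...] generates all 78 non-zero residues.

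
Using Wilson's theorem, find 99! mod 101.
(100)! = (99)! × (100) ≡ -1 (mod 101). So (99)! ≡ -1 × (100)^(-1) ≡ (-1)×(-1) = 1 (mod 101)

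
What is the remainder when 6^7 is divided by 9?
By repeated squaring (mod 9): 6^{1}≡6, 6^{2}≡0, 6^{4}≡0. Then 6^{7} = 6^{4+2+1} ≡ 0 × 0 × 6 ≡ 0 (mod 9)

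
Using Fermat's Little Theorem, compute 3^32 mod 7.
By Fermat: 3^{6} ≡ 1 (mod 7). 32 = 5×6 + 2. So 3^{32} ≡ 3^{2} ≡ 2 (mod 7)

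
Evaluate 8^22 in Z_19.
Using Fermat: 8^{18} ≡ 1 (mod 19). 22 ≡ 4 (mod 18). So 8^{22} ≡ 8^{4} ≡ 11 (mod 19)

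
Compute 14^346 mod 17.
Using Fermat: 14^{16} ≡ 1 (mod 17). 346 ≡ 10 (mod 16). So 14^{346} ≡ 14^{10} ≡ 8 (mod 17)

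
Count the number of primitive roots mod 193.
There are φ(193-1) = φ(192) = 64 primitive roots modulo 193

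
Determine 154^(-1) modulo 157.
Since 157 is prime, by Fermat 154^(-1) ≡ 154^{155} ≡ 52 (mod 157). Verify: 154 × 52 = 8008 ≡ 1 (mod 157)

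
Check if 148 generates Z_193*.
ord_193(148) divides 192. For each prime q|192: 148^{96}≡192, 148^{64}≡84, none ≡ 1. So 148 has order 192 and is a primitive root mod 193.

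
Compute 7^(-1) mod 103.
Since 103 is prime, by Fermat 7^(-1) ≡ 7^{101} ≡ 59 mod 103. Verify: 7 × 59 = 413 ≡ 1 mod 103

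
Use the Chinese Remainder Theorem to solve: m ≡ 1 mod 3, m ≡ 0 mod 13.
M = 3 × 13 = 39. M₁ = 13, y₁ ≡ 1 mod 3. M₂ = 3, y₂ ≡ 9 mod 13. m = 1×13×1 + 0×3×9 ≡ 13 mod 39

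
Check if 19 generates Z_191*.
ord_191(19) divides 190. For each prime q|190: 19^{95}≡190, 19^{38}≡39, 19^{10}≡52, none ≡ 1. So 19 has order 190 and is a primitive root mod 191.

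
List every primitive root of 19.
There are φ(18) = 6 primitive roots mod 19: {2, 3, 10, 13, 14, 15}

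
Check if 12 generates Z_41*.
ord_41(12) divides 40. For each prime q|40: 12^{20}≡40, 12^{8}≡18, none ≡ 1. So 12 has order 40 and is a primitive root mod 41.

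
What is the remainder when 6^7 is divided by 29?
By repeated squaring (mod 29): 6^{1}≡6, 6^{2}≡7, 6^{4}≡20. Then 6^{7} = 6^{4+2+1} ≡ 20 × 7 × 6 ≡ 28 (mod 29)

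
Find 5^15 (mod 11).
Using Fermat: 5^{10} ≡ 1 (mod 11). 15 ≡ 5 (mod 10). So 5^{15} ≡ 5^{5} ≡ 1 (mod 11)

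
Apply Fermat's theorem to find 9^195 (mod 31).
By Fermat: 9^{30} ≡ 1 (mod 31). 195 ≡ 15 (mod 30). So 9^{195} ≡ 9^{15} ≡ 1 (mod 31)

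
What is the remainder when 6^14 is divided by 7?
Using Fermat: 6^{6} ≡ 1 (mod 7). 14 ≡ 2 (mod 6). So 6^{14} ≡ 6^{2} ≡ 1 (mod 7)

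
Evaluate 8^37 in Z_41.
By repeated squaring (mod 41): 8^{1}≡8, 8^{2}≡23, 8^{4}≡37, 8^{8}≡16, 8^{16}≡10, 8^{32}≡18. Then 8^{37} = 8^{32+4+1} ≡ 18 × 37 × 8 ≡ 39 (mod 41)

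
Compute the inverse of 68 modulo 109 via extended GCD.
Extended GCD: 68(-8) + 109(5) = 1. So 68^(-1) ≡ -8 ≡ 101 (mod 109). Verify: 68 × 101 = 6868 ≡ 1 (mod 109)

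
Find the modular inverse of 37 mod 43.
Since 43 is prime, by Fermat 37^(-1) ≡ 37^{41} ≡ 7 (mod 43). Verify: 37 × 7 = 259 ≡ 1 (mod 43)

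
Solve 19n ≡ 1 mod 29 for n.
Since 29 is prime, by Fermat 19^(-1) ≡ 19^{27} ≡ 26 mod 29. Verify: 19 × 26 = 494 ≡ 1 mod 29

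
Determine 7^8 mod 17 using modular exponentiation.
By repeated squaring (mod 17): 7^{1}≡7, 7^{2}≡15, 7^{4}≡4, 7^{8}≡16. So 7^{8} ≡ 16 (mod 17)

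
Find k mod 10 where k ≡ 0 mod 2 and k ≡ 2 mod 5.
M = 2 × 5 = 10. M₁ = 5, y₁ ≡ 1 mod 2. M₂ = 2, y₂ ≡ 3 mod 5. k = 0×5×1 + 2×2×3 ≡ 2 mod 10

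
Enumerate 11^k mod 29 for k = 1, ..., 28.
11^1, 11^2, ..., 11^{28} mod 29: [11, 5, 26, 25, 14, 9, 12, 16, 2, 22, 10, 23, 21, 28, 18, 24, 3, 4, 15, 20, 17, 13, 27, 7, 19, 6, 8, 1]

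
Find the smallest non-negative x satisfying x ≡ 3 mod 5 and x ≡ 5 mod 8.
M = 5 × 8 = 40. M₁ = 8, y₁ ≡ 2 mod 5. M₂ = 5, y₂ ≡ 5 mod 8. x = 3×8×2 + 5×5×5 ≡ 13 mod 40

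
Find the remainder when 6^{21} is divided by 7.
By Fermat: 6^{6} ≡ 1 mod 7. 21 = 3×6 + 3. So 6^{21} ≡ 6^{3} ≡ 6 mod 7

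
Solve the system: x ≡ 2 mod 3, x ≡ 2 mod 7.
M = 3 × 7 = 21. M₁ = 7, y₁ ≡ 1 mod 3. M₂ = 3, y₂ ≡ 5 mod 7. x = 2×7×1 + 2×3×5 ≡ 2 mod 21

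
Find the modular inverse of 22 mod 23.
Since 23 is prime, by Fermat 22^(-1) ≡ 22^{21} ≡ 22 (mod 23). Verify: 22 × 22 = 484 ≡ 1 (mod 23)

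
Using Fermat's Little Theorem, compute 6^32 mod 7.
By Fermat: 6^{6} ≡ 1 mod 7. 32 = 5×6 + 2. So 6^{32} ≡ 6^{2} ≡ 1 mod 7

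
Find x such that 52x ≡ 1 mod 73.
Since 73 is prime, by Fermat 52^(-1) ≡ 52^{71} ≡ 66 mod 73. Verify: 52 × 66 = 3432 ≡ 1 mod 73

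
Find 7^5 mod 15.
By repeated squaring mod 15: 7^{1}≡7, 7^{2}≡4, 7^{4}≡1. Then 7^{5} = 7^{4+1} ≡ 1 × 7 ≡ 7 mod 15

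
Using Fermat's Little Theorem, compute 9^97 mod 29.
By Fermat: 9^{28} ≡ 1 mod 29. 97 = 3×28 + 13. So 9^{97} ≡ 9^{13} ≡ 13 mod 29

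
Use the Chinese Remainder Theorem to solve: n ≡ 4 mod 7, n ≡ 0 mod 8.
M = 7 × 8 = 56. M₁ = 8, y₁ ≡ 1 mod 7. M₂ = 7, y₂ ≡ 7 mod 8. n = 4×8×1 + 0×7×7 ≡ 32 mod 56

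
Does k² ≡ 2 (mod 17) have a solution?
By Euler's criterion: 2^{8} ≡ 1 (mod 17). Since this equals 1, 2 is a QR.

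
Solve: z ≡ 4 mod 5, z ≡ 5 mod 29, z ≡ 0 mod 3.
M = 5 × 29 × 3 = 435. M₁ = 87, y₁ ≡ 3 mod 5. M₂ = 15, y₂ ≡ 2 mod 29. M₃ = 145, y₃ ≡ 1 mod 3. z = 4×87×3 + 5×15×2 + 0×145×1 ≡ 324 mod 435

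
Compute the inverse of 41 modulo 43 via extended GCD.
Extended GCD: 41(21) + 43(-20) = 1. So 41^(-1) ≡ 21 (mod 43). Verify: 41 × 21 = 861 ≡ 1 (mod 43)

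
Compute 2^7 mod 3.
Using Fermat: 2^{2} ≡ 1 mod 3. 7 ≡ 1 mod 2. So 2^{7} ≡ 2^{1} ≡ 2 mod 3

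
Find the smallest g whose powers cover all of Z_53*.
g = 2. For each prime q|52: 2^{26}≡52, 2^{4}≡16, none ≡ 1, so ord_53(2) = 52 and 2 is a primitive root.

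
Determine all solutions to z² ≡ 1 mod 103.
The square roots of 1 mod 103 are 1 and 102. Verify: 1² = 1 ≡ 1 mod 103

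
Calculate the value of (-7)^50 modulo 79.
By repeated squaring (mod 79): (-7)^{1}≡72, (-7)^{2}≡49, (-7)^{4}≡31, (-7)^{8}≡13, (-7)^{16}≡11, (-7)^{32}≡42. Then (-7)^{50} = (-7)^{32+16+2} ≡ 42 × 11 × 49 ≡ 44 (mod 79)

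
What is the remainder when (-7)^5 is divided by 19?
By repeated squaring (mod 19): (-7)^{1}≡12, (-7)^{2}≡11, (-7)^{4}≡7. Then (-7)^{5} = (-7)^{4+1} ≡ 7 × 12 ≡ 8 (mod 19)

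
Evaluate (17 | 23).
(17/23) = 17^{11} mod 23 = -1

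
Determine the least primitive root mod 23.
g = 5. Powers: [5, 2, 10, 4, 20, 8, ...] generates all 22 non-zero residues.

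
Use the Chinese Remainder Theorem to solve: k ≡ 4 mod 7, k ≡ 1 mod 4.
M = 7 × 4 = 28. M₁ = 4, y₁ ≡ 2 mod 7. M₂ = 7, y₂ ≡ 3 mod 4. k = 4×4×2 + 1×7×3 ≡ 25 mod 28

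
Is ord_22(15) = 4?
Powers of 15 mod 22: 15^1≡15, 15^2≡5, 15^3≡9, 15^4≡3, 15^5≡1. 15^4≡3≢1, so ord ≠ 4. No, the actual order is 5.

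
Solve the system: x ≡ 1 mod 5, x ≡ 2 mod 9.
M = 5 × 9 = 45. M₁ = 9, y₁ ≡ 4 mod 5. M₂ = 5, y₂ ≡ 2 mod 9. x = 1×9×4 + 2×5×2 ≡ 11 mod 45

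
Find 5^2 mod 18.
5^{2} = 25 ≡ 7 mod 18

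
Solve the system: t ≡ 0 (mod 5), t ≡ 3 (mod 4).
M = 5 × 4 = 20. M₁ = 4, y₁ ≡ 4 (mod 5). M₂ = 5, y₂ ≡ 1 (mod 4). t = 0×4×4 + 3×5×1 ≡ 15 (mod 20)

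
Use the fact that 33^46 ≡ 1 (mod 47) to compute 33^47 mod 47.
By Fermat: 33^{46} ≡ 1 (mod 47). So 33^{47} = 33^{46} · 33^{1} ≡ 33^{1} ≡ 33 (mod 47)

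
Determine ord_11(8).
Powers of 8 mod 11: 8^1≡8, 8^2≡9, 8^3≡6, 8^4≡4, 8^5≡10, 8^6≡3, 8^7≡2, 8^8≡5, 8^9≡7, 8^10≡1. Order = 10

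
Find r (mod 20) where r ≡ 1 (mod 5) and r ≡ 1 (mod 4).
M = 5 × 4 = 20. M₁ = 4, y₁ ≡ 4 (mod 5). M₂ = 5, y₂ ≡ 1 (mod 4). r = 1×4×4 + 1×5×1 ≡ 1 (mod 20)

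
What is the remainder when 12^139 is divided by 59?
Using Fermat: 12^{58} ≡ 1 (mod 59). 139 ≡ 23 (mod 58). So 12^{139} ≡ 12^{23} ≡ 49 (mod 59)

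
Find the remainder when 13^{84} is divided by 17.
By Fermat: 13^{16} ≡ 1 mod 17. 84 = 5×16 + 4. So 13^{84} ≡ 13^{4} ≡ 1 mod 17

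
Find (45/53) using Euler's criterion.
(45/53) = 45^{26} mod 53 = -1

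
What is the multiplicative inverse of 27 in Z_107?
Since 107 is prime, by Fermat 27^(-1) ≡ 27^{105} ≡ 4 mod 107. Verify: 27 × 4 = 108 ≡ 1 mod 107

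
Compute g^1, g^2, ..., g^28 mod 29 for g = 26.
26^1, 26^2, ..., 26^{28} mod 29: [26, 9, 2, 23, 18, 4, 17, 7, 8, 5, 14, 16, 10, 28, 3, 20, 27, 6, 11, 25, 12, 22, 21, 24, 15, 13, 19, 1]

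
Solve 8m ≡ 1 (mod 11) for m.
Since 11 is prime, by Fermat 8^(-1) ≡ 8^{9} ≡ 7 (mod 11). Verify: 8 × 7 = 56 ≡ 1 (mod 11)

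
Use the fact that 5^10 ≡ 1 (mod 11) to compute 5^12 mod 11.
By Fermat: 5^{10} ≡ 1 (mod 11). So 5^{12} = 5^{10} · 5^{2} ≡ 5^{2} ≡ 3 (mod 11)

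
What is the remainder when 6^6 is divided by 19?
By repeated squaring mod 19: 6^{1}≡6, 6^{2}≡17, 6^{4}≡4. Then 6^{6} = 6^{4+2} ≡ 4 × 17 ≡ 11 mod 19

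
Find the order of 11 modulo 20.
Powers of 11 mod 20: 11^1≡11, 11^2≡1. ord_20(11) = 2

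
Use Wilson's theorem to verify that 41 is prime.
(40)! mod 41 = 40. Since this equals -1 mod 41, Wilson confirms 41 is prime.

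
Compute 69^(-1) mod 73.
Since 73 is prime, by Fermat 69^(-1) ≡ 69^{71} ≡ 18 mod 73. Verify: 69 × 18 = 1242 ≡ 1 mod 73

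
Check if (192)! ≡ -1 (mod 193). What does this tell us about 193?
(192)! mod 193 = 192. Since this equals -1 (mod 193), Wilson confirms 193 is prime.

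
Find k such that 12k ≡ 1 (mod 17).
Since 17 is prime, by Fermat 12^(-1) ≡ 12^{15} ≡ 10 (mod 17). Verify: 12 × 10 = 120 ≡ 1 (mod 17)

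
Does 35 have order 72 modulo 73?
35^{36} ≡ 1 (mod 73) and 36 < 72, so ord_73(35) = 36 ≠ 72 and 35 is not a primitive root.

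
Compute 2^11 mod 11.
Using Fermat: 2^{10} ≡ 1 mod 11. 11 ≡ 1 mod 10. So 2^{11} ≡ 2^{1} ≡ 2 mod 11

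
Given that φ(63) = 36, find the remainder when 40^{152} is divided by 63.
By Euler: 40^{36} ≡ 1 (mod 63) since gcd(40, 63) = 1. 152 = 4×36 + 8. So 40^{152} ≡ 40^{8} ≡ 25 (mod 63)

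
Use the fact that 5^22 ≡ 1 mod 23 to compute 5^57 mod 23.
By Fermat: 5^{22} ≡ 1 mod 23. 57 = 2×22 + 13. So 5^{57} ≡ 5^{13} ≡ 21 mod 23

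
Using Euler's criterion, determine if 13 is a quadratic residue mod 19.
By Euler's criterion: 13^{9} ≡ 18 mod 19. Since this equals -1 (≡ 18), 13 is not a QR.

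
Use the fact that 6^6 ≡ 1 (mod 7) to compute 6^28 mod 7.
By Fermat: 6^{6} ≡ 1 (mod 7). 28 = 4×6 + 4. So 6^{28} ≡ 6^{4} ≡ 1 (mod 7)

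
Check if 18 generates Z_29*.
ord_29(18) divides 28. For each prime q|28: 18^{14}≡28, 18^{4}≡25, none ≡ 1. So 18 has order 28 and is a primitive root mod 29.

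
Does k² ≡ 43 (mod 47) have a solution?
By Euler's criterion: 43^{23} ≡ 46 (mod 47). Since this equals -1 (≡ 46), 43 is not a QR.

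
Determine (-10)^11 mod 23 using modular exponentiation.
By repeated squaring (mod 23): (-10)^{1}≡13, (-10)^{2}≡8, (-10)^{4}≡18, (-10)^{8}≡2. Then (-10)^{11} = (-10)^{8+2+1} ≡ 2 × 8 × 13 ≡ 1 (mod 23)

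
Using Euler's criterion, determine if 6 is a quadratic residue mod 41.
By Euler's criterion: 6^{20} ≡ 40 (mod 41). Since this equals -1 (≡ 40), 6 is not a QR.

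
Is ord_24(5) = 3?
Powers of 5 mod 24: 5^1≡5, 5^2≡1. Already 5^2≡1, so the order is 2 < 3. No, the actual order is 2.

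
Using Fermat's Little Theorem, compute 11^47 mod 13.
By Fermat: 11^{12} ≡ 1 mod 13. 47 = 3×12 + 11. So 11^{47} ≡ 11^{11} ≡ 6 mod 13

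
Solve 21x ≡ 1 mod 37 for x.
Since 37 is prime, by Fermat 21^(-1) ≡ 21^{35} ≡ 30 mod 37. Verify: 21 × 30 = 630 ≡ 1 mod 37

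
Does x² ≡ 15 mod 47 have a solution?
By Euler's criterion: 15^{23} ≡ 46 mod 47. Since this equals -1 (≡ 46), 15 is not a QR.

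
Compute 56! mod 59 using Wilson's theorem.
(58)! = (56)! × (57) × (58) ≡ -1 mod 59. So (56)! ≡ -1 × [(58)(57)]^(-1) ≡ 29 mod 59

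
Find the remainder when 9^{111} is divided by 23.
By Fermat: 9^{22} ≡ 1 (mod 23). 111 = 5×22 + 1. So 9^{111} ≡ 9^{1} ≡ 9 (mod 23)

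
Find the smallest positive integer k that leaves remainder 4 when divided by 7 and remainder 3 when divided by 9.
M = 7 × 9 = 63. M₁ = 9, y₁ ≡ 4 mod 7. M₂ = 7, y₂ ≡ 4 mod 9. k = 4×9×4 + 3×7×4 ≡ 39 mod 63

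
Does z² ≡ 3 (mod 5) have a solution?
By Euler's criterion: 3^{2} ≡ 4 (mod 5). Since this equals -1 (≡ 4), 3 is not a QR.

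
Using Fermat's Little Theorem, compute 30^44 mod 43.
By Fermat: 30^{42} ≡ 1 mod 43. So 30^{44} = 30^{42} · 30^{2} ≡ 30^{2} ≡ 40 mod 43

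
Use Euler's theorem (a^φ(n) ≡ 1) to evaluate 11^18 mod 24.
By Euler: 11^{8} ≡ 1 mod 24 since gcd(11, 24) = 1. 18 = 2×8 + 2. So 11^{18} ≡ 11^{2} ≡ 1 mod 24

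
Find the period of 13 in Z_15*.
Powers of 13 mod 15: 13^1≡13, 13^2≡4, 13^3≡7, 13^4≡1. So the order of 13 is 4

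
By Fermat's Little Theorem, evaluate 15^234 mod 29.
By Fermat: 15^{28} ≡ 1 mod 29. 234 ≡ 10 mod 28. So 15^{234} ≡ 15^{10} ≡ 13 mod 29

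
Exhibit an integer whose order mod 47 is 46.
5 has order 46 mod 47 since 5^{46} ≡ 1 (mod 47) and no smaller power works.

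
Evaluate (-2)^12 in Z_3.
Using Fermat: (-2)^{2} ≡ 1 (mod 3). 12 ≡ 0 (mod 2). So (-2)^{12} ≡ (-2)^{0} ≡ 1 (mod 3)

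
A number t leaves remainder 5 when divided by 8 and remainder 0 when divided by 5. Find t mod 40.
M = 8 × 5 = 40. M₁ = 5, y₁ ≡ 5 mod 8. M₂ = 8, y₂ ≡ 2 mod 5. t = 5×5×5 + 0×8×2 ≡ 5 mod 40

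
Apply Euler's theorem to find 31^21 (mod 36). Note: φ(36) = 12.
By Euler: 31^{12} ≡ 1 (mod 36) since gcd(31, 36) = 1. 21 = 1×12 + 9. So 31^{21} ≡ 31^{9} ≡ 19 (mod 36)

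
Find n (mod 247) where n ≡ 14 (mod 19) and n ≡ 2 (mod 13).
M = 19 × 13 = 247. M₁ = 13, y₁ ≡ 3 (mod 19). M₂ = 19, y₂ ≡ 11 (mod 13). n = 14×13×3 + 2×19×11 ≡ 223 (mod 247)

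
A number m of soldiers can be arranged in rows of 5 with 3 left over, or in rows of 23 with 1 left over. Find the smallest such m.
M = 5 × 23 = 115. M₁ = 23, y₁ ≡ 2 (mod 5). M₂ = 5, y₂ ≡ 14 (mod 23). m = 3×23×2 + 1×5×14 ≡ 93 (mod 115)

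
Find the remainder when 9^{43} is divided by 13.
By Fermat: 9^{12} ≡ 1 (mod 13). 43 = 3×12 + 7. So 9^{43} ≡ 9^{7} ≡ 9 (mod 13)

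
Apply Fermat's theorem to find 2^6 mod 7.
By Fermat's Little Theorem, 2^{6} ≡ 1 mod 7 since 7 is prime and gcd(2, 7) = 1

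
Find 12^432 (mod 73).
Using Fermat: 12^{72} ≡ 1 (mod 73). 432 ≡ 0 (mod 72). So 12^{432} ≡ 12^{0} ≡ 1 (mod 73)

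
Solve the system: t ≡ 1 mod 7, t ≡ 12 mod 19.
M = 7 × 19 = 133. M₁ = 19, y₁ ≡ 3 mod 7. M₂ = 7, y₂ ≡ 11 mod 19. t = 1×19×3 + 12×7×11 ≡ 50 mod 133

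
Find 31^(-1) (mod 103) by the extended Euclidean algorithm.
Extended GCD: 31(10) + 103(-3) = 1. So 31^(-1) ≡ 10 (mod 103). Verify: 31 × 10 = 310 ≡ 1 (mod 103)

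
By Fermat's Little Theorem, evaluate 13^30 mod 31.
By Fermat's Little Theorem, 13^{30} ≡ 1 mod 31 since 31 is prime and gcd(13, 31) = 1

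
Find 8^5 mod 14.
By repeated squaring mod 14: 8^{1}≡8, 8^{2}≡8, 8^{4}≡8. Then 8^{5} = 8^{4+1} ≡ 8 × 8 ≡ 8 mod 14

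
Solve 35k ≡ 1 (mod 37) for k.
Since 37 is prime, by Fermat 35^(-1) ≡ 35^{35} ≡ 18 (mod 37). Verify: 35 × 18 = 630 ≡ 1 (mod 37)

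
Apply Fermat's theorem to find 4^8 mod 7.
By Fermat: 4^{6} ≡ 1 mod 7. So 4^{8} = 4^{6} · 4^{2} ≡ 4^{2} ≡ 2 mod 7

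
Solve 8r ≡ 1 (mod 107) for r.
Since 107 is prime, by Fermat 8^(-1) ≡ 8^{105} ≡ 67 (mod 107). Verify: 8 × 67 = 536 ≡ 1 (mod 107)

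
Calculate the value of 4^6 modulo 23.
By repeated squaring mod 23: 4^{1}≡4, 4^{2}≡16, 4^{4}≡3. Then 4^{6} = 4^{4+2} ≡ 3 × 16 ≡ 2 mod 23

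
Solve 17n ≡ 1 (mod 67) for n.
Since 67 is prime, by Fermat 17^(-1) ≡ 17^{65} ≡ 4 (mod 67). Verify: 17 × 4 = 68 ≡ 1 (mod 67)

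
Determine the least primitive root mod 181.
g = 2. Powers: [2, 4, 8, 16, 32, 64, 128, 75, 150, ...] generates all 180 non-zero residues.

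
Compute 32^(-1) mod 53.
Since 53 is prime, by Fermat 32^(-1) ≡ 32^{51} ≡ 5 mod 53. Verify: 32 × 5 = 160 ≡ 1 mod 53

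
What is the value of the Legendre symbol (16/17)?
(16/17) = 16^{8} mod 17 = 1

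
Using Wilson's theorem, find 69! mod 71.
(70)! = (69)! × (70) ≡ -1 (mod 71). So (69)! ≡ -1 × (70)^(-1) ≡ (-1)×(-1) = 1 (mod 71)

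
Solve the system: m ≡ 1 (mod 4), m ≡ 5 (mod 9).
M = 4 × 9 = 36. M₁ = 9, y₁ ≡ 1 (mod 4). M₂ = 4, y₂ ≡ 7 (mod 9). m = 1×9×1 + 5×4×7 ≡ 5 (mod 36)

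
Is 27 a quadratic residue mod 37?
By Euler's criterion: 27^{18} ≡ 1 (mod 37). Since this equals 1, 27 is a QR.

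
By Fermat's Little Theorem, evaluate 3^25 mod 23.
By Fermat: 3^{22} ≡ 1 mod 23. So 3^{25} = 3^{22} · 3^{3} ≡ 3^{3} ≡ 4 mod 23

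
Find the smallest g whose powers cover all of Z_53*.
g = 2. For each prime q|52: 2^{26}≡52, 2^{4}≡16, none ≡ 1, so ord_53(2) = 52 and 2 is a primitive root.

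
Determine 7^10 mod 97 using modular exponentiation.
By repeated squaring (mod 97): 7^{1}≡7, 7^{2}≡49, 7^{4}≡73, 7^{8}≡91. Then 7^{10} = 7^{8+2} ≡ 91 × 49 ≡ 94 (mod 97)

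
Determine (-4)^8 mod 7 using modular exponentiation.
Using Fermat: (-4)^{6} ≡ 1 (mod 7). 8 ≡ 2 (mod 6). So (-4)^{8} ≡ (-4)^{2} ≡ 2 (mod 7)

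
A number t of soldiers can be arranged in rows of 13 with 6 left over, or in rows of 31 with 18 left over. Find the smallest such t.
M = 13 × 31 = 403. M₁ = 31, y₁ ≡ 8 (mod 13). M₂ = 13, y₂ ≡ 12 (mod 31). t = 6×31×8 + 18×13×12 ≡ 266 (mod 403)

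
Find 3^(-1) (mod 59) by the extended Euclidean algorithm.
Extended GCD: 3(20) + 59(-1) = 1. So 3^(-1) ≡ 20 (mod 59). Verify: 3 × 20 = 60 ≡ 1 (mod 59)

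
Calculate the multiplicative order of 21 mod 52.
Powers of 21 mod 52: 21^1≡21, 21^2≡25, 21^3≡5, 21^4≡1. So the order of 21 is 4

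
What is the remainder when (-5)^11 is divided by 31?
By repeated squaring (mod 31): (-5)^{1}≡26, (-5)^{2}≡25, (-5)^{4}≡5, (-5)^{8}≡25. Then (-5)^{11} = (-5)^{8+2+1} ≡ 25 × 25 × 26 ≡ 6 (mod 31)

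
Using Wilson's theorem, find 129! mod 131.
(130)! = (129)! × (130) ≡ -1 mod 131. So (129)! ≡ -1 × (130)^(-1) ≡ (-1)×(-1) = 1 mod 131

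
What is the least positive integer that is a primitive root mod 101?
g = 2. For each prime q|100: 2^{50}≡100, 2^{20}≡95, none ≡ 1, so ord_101(2) = 100 and 2 is a primitive root.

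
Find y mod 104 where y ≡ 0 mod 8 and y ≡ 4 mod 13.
M = 8 × 13 = 104. M₁ = 13, y₁ ≡ 5 mod 8. M₂ = 8, y₂ ≡ 5 mod 13. y = 0×13×5 + 4×8×5 ≡ 56 mod 104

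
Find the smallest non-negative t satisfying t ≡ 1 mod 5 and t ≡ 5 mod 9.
M = 5 × 9 = 45. M₁ = 9, y₁ ≡ 4 mod 5. M₂ = 5, y₂ ≡ 2 mod 9. t = 1×9×4 + 5×5×2 ≡ 41 mod 45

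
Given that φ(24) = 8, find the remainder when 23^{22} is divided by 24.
By Euler: 23^{8} ≡ 1 mod 24 since gcd(23, 24) = 1. 22 = 2×8 + 6. So 23^{22} ≡ 23^{6} ≡ 1 mod 24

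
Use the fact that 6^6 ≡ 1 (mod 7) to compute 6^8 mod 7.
By Fermat: 6^{6} ≡ 1 (mod 7). So 6^{8} = 6^{6} · 6^{2} ≡ 6^{2} ≡ 1 (mod 7)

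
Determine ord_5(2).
Powers of 2 mod 5: 2^1≡2, 2^2≡4, 2^3≡3, 2^4≡1. So the order of 2 is 4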